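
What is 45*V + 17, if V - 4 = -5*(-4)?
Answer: 1097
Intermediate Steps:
V = 24 (V = 4 - 5*(-4) = 4 + 20 = 24)
45*V + 17 = 45*24 + 17 = 1080 + 17 = 1097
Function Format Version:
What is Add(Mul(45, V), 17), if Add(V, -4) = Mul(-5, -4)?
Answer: 1097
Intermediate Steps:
V = 24 (V = Add(4, Mul(-5, -4)) = Add(4, 20) = 24)
Add(Mul(45, V), 17) = Add(Mul(45, 24), 17) = Add(1080, 17) = 1097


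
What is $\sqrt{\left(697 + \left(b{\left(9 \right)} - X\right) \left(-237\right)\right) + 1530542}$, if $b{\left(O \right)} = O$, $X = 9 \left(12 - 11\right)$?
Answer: $\sqrt{1531239} \approx 1237.4$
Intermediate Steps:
$X = 9$ ($X = 9 \cdot 1 = 9$)
$\sqrt{\left(697 + \left(b{\left(9 \right)} - X\right) \left(-237\right)\right) + 1530542} = \sqrt{\left(697 + \left(9 - 9\right) \left(-237\right)\right) + 1530542} = \sqrt{\left(697 + 0 \left(-237\right)\right) + 1530542} = \sqrt{\left(697 + 0\right) + 1530542} = \sqrt{697 + 1530542} = \sqrt{1531239}$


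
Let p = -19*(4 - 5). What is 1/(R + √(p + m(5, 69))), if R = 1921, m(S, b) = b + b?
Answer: 1921/3690084 - √157/3690084 ≈ 0.00051719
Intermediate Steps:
m(S, b) = 2*b
p = 19 (p = -19*(-1) = 19)
1/(R + √(p + m(5, 69))) = 1/(1921 + √(19 + 2*69)) = 1/(1921 + √(19 + 138)) = 1/(1921 + √157)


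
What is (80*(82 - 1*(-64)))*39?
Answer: 455520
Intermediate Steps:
(80*(82 - 1*(-64)))*39 = (80*(82 + 64))*39 = (80*146)*39 = 11680*39 = 455520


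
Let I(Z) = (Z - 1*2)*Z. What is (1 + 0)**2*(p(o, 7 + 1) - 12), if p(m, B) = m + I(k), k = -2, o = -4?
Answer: -8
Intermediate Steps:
I(Z) = Z*(-2 + Z) (I(Z) = (Z - 2)*Z = (-2 + Z)*Z = Z*(-2 + Z))
p(m, B) = 8 + m (p(m, B) = m - 2*(-2 - 2) = m - 2*(-4) = m + 8 = 8 + m)
(1 + 0)**2*(p(o, 7 + 1) - 12) = (1 + 0)**2*((8 - 4) - 12) = 1**2*(4 - 12) = 1*(-8) = -8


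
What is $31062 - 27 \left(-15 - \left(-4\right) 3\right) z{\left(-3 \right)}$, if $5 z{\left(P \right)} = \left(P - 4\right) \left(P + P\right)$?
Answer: $\frac{158712}{5} \approx 31742.0$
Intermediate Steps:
$z{\left(P \right)} = \frac{2 P \left(-4 + P\right)}{5}$ ($z{\left(P \right)} = \frac{\left(P - 4\right) \left(P + P\right)}{5} = \frac{\left(-4 + P\right) 2 P}{5} = \frac{2 P \left(-4 + P\right)}{5}$)
$31062 - 27 \left(-15 - \left(-4\right) 3\right) z{\left(-3 \right)} = 31062 - 27 \left(-15 - \left(-4\right) 3\right) \frac{2}{5} \left(-3\right) \left(-4 - 3\right) = 31062 - 27 \left(-15 - -12\right) \frac{2}{5} \left(-3\right) \left(-7\right) = 31062 - 27 \left(-15 + 12\right) \frac{42}{5} = 31062 - 27 \left(-3\right) \frac{42}{5} = 31062 - \left(-81\right) \frac{42}{5} = 31062 - - \frac{3402}{5} = 31062 + \frac{3402}{5} = \frac{158712}{5}$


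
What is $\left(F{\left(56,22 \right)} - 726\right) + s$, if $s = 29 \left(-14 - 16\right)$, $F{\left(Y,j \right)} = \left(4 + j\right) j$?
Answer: $-1024$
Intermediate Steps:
$F{\left(Y,j \right)} = j \left(4 + j\right)$
$s = -870$ ($s = 29 \left(-30\right) = -870$)
$\left(F{\left(56,22 \right)} - 726\right) + s = \left(22 \left(4 + 22\right) - 726\right) - 870 = \left(22 \cdot 26 - 726\right) - 870 = \left(572 - 726\right) - 870 = -154 - 870 = -1024$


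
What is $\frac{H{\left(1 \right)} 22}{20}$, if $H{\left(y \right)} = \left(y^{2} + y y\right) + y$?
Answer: $\frac{33}{10} \approx 3.3$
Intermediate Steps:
$H{\left(y \right)} = y + 2 y^{2}$ ($H{\left(y \right)} = \left(y^{2} + y^{2}\right) + y = 2 y^{2} + y = y + 2 y^{2}$)
$\frac{H{\left(1 \right)} 22}{20} = \frac{1 \left(1 + 2 \cdot 1\right) 22}{20} = 1 \left(1 + 2\right) 22 \cdot \frac{1}{20} = 1 \cdot 3 \cdot 22 \cdot \frac{1}{20} = 3 \cdot 22 \cdot \frac{1}{20} = 66 \cdot \frac{1}{20} = \frac{33}{10}$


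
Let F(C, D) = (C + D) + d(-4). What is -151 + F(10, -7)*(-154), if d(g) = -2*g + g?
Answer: -1229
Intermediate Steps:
d(g) = -g
F(C, D) = 4 + C + D (F(C, D) = (C + D) - 1*(-4) = (C + D) + 4 = 4 + C + D)
-151 + F(10, -7)*(-154) = -151 + (4 + 10 - 7)*(-154) = -151 + 7*(-154) = -151 - 1078 = -1229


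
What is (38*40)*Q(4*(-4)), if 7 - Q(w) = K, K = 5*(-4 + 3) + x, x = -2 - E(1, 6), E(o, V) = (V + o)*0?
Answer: 21280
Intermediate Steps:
E(o, V) = 0
x = -2 (x = -2 - 1*0 = -2 + 0 = -2)
K = -7 (K = 5*(-4 + 3) - 2 = 5*(-1) - 2 = -5 - 2 = -7)
Q(w) = 14 (Q(w) = 7 - 1*(-7) = 7 + 7 = 14)
(38*40)*Q(4*(-4)) = (38*40)*14 = 1520*14 = 21280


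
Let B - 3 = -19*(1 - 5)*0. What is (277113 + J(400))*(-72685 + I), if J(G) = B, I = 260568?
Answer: 52065385428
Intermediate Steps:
B = 3 (B = 3 - 19*(1 - 5)*0 = 3 - (-76)*0 = 3 - 19*0 = 3 + 0 = 3)
J(G) = 3
(277113 + J(400))*(-72685 + I) = (277113 + 3)*(-72685 + 260568) = 277116*187883 = 52065385428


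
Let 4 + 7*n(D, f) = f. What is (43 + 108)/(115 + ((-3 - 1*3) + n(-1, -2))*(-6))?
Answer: 1057/1093 ≈ 0.96706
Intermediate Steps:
n(D, f) = -4/7 + f/7
(43 + 108)/(115 + ((-3 - 1*3) + n(-1, -2))*(-6)) = (43 + 108)/(115 + ((-3 - 1*3) + (-4/7 + (⅐)*(-2)))*(-6)) = 151/(115 + ((-3 - 3) + (-4/7 - 2/7))*(-6)) = 151/(115 + (-6 - 6/7)*(-6)) = 151/(115 - 48/7*(-6)) = 151/(115 + 288/7) = 151/(1093/7) = (7/1093)*151 = 1057/1093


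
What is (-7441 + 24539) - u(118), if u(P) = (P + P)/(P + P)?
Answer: 17097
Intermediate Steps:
u(P) = 1 (u(P) = (2*P)/((2*P)) = (2*P)*(1/(2*P)) = 1)
(-7441 + 24539) - u(118) = (-7441 + 24539) - 1*1 = 17098 - 1 = 17097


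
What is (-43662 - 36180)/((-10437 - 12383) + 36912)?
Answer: -39921/7046 ≈ -5.6658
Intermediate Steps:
(-43662 - 36180)/((-10437 - 12383) + 36912) = -79842/(-22820 + 36912) = -79842/14092 = -79842*1/14092 = -39921/7046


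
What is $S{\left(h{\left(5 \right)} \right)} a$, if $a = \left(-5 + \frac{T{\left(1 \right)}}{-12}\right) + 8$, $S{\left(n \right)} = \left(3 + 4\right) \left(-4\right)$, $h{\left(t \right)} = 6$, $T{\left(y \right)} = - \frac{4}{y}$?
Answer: $- \frac{280}{3} \approx -93.333$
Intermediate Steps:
$S{\left(n \right)} = -28$ ($S{\left(n \right)} = 7 \left(-4\right) = -28$)
$a = \frac{10}{3}$ ($a = \left(-5 + \frac{\left(-4\right) 1^{-1}}{-12}\right) + 8 = \left(-5 + \left(-4\right) 1 \left(- \frac{1}{12}\right)\right) + 8 = \left(-5 - - \frac{1}{3}\right) + 8 = \left(-5 + \frac{1}{3}\right) + 8 = - \frac{14}{3} + 8 = \frac{10}{3} \approx 3.3333$)
$S{\left(h{\left(5 \right)} \right)} a = \left(-28\right) \frac{10}{3} = - \frac{280}{3}$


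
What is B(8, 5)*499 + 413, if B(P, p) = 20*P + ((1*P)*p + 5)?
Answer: 102708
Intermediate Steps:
B(P, p) = 5 + 20*P + P*p (B(P, p) = 20*P + (P*p + 5) = 20*P + (5 + P*p) = 5 + 20*P + P*p)
B(8, 5)*499 + 413 = (5 + 20*8 + 8*5)*499 + 413 = (5 + 160 + 40)*499 + 413 = 205*499 + 413 = 102295 + 413 = 102708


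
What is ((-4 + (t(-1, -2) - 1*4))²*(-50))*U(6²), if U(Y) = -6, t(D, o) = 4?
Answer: 4800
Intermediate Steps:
((-4 + (t(-1, -2) - 1*4))²*(-50))*U(6²) = ((-4 + (4 - 1*4))²*(-50))*(-6) = ((-4 + (4 - 4))²*(-50))*(-6) = ((-4 + 0)²*(-50))*(-6) = ((-4)²*(-50))*(-6) = (16*(-50))*(-6) = -800*(-6) = 4800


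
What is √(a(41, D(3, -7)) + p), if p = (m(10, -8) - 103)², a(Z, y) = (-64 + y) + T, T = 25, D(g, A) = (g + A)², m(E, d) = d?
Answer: √12298 ≈ 110.90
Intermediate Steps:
D(g, A) = (A + g)²
a(Z, y) = -39 + y (a(Z, y) = (-64 + y) + 25 = -39 + y)
p = 12321 (p = (-8 - 103)² = (-111)² = 12321)
√(a(41, D(3, -7)) + p) = √((-39 + (-7 + 3)²) + 12321) = √((-39 + (-4)²) + 12321) = √((-39 + 16) + 12321) = √(-23 + 12321) = √12298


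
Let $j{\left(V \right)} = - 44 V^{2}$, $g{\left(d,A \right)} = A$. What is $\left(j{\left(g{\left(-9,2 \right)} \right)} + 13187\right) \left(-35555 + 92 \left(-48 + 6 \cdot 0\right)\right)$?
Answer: $-520062681$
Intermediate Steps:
$\left(j{\left(g{\left(-9,2 \right)} \right)} + 13187\right) \left(-35555 + 92 \left(-48 + 6 \cdot 0\right)\right) = \left(- 44 \cdot 2^{2} + 13187\right) \left(-35555 + 92 \left(-48 + 6 \cdot 0\right)\right) = \left(\left(-44\right) 4 + 13187\right) \left(-35555 + 92 \left(-48 + 0\right)\right) = \left(-176 + 13187\right) \left(-35555 + 92 \left(-48\right)\right) = 13011 \left(-35555 - 4416\right) = 13011 \left(-39971\right) = -520062681$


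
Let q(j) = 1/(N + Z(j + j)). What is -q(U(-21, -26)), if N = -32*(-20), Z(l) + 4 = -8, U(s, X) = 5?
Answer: -1/628 ≈ -0.0015924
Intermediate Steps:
Z(l) = -12 (Z(l) = -4 - 8 = -12)
N = 640
q(j) = 1/628 (q(j) = 1/(640 - 12) = 1/628)
-q(U(-21, -26)) = -1*1/628 = -1/628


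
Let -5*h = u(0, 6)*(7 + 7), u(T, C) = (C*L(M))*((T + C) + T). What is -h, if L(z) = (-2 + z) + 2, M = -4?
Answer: -2016/5 ≈ -403.20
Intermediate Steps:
L(z) = z
u(T, C) = -4*C*(C + 2*T) (u(T, C) = (C*(-4))*((T + C) + T) = (-4*C)*((C + T) + T) = (-4*C)*(C + 2*T) = -4*C*(C + 2*T))
h = 2016/5 (h = -(-4*6*(6 + 2*0))*(7 + 7)/5 = -(-4*6*(6 + 0))*14/5 = -(-4*6*6)*14/5 = -(-144)*14/5 = -⅕*(-2016) = 2016/5 ≈ 403.20)
-h = -1*2016/5 = -2016/5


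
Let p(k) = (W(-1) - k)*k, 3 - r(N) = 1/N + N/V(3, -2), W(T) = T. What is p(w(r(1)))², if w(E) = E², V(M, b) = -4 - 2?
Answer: 1200276025/1679616 ≈ 714.61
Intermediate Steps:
V(M, b) = -6
r(N) = 3 - 1/N + N/6 (r(N) = 3 - (1/N + N/(-6)) = 3 - (1/N + N*(-⅙)) = 3 - (1/N - N/6) = 3 + (-1/N + N/6) = 3 - 1/N + N/6)
p(k) = k*(-1 - k) (p(k) = (-1 - k)*k = k*(-1 - k))
p(w(r(1)))² = (-(3 - 1/1 + (⅙)*1)²*(1 + (3 - 1/1 + (⅙)*1)²))² = (-(3 - 1*1 + ⅙)²*(1 + (3 - 1*1 + ⅙)²))² = (-(3 - 1 + ⅙)²*(1 + (3 - 1 + ⅙)²))² = (-(13/6)²*(1 + (13/6)²))² = (-1*169/36*(1 + 169/36))² = (-1*169/36*205/36)² = (-34645/1296)² = 1200276025/1679616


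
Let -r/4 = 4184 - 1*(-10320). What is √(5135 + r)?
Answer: I*√52881 ≈ 229.96*I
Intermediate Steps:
r = -58016 (r = -4*(4184 - 1*(-10320)) = -4*(4184 + 10320) = -4*14504 = -58016)
√(5135 + r) = √(5135 - 58016) = √(-52881) = I*√52881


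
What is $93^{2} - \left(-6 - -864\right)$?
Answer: $7791$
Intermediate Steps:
$93^{2} - \left(-6 - -864\right) = 8649 - \left(-6 + 864\right) = 8649 - 858 = 7791$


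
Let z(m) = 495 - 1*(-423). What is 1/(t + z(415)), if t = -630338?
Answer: -1/629420 ≈ -1.5888e-6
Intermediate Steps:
z(m) = 918 (z(m) = 495 + 423 = 918)
1/(t + z(415)) = 1/(-630338 + 918) = 1/(-629420) = -1/629420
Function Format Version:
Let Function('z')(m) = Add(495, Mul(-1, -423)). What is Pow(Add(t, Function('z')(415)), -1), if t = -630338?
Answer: Rational(-1, 629420) ≈ -1.5888e-6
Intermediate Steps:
Function('z')(m) = 918 (Function('z')(m) = Add(495, 423) = 918)
Pow(Add(t, Function('z')(415)), -1) = Pow(Add(-630338, 918), -1) = Pow(-629420, -1) = Rational(-1, 629420)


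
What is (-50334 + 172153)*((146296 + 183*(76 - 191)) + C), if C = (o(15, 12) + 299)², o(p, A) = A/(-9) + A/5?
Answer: 5900970345844/225 ≈ 2.6227e+10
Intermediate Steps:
o(p, A) = 4*A/45 (o(p, A) = A*(-⅑) + A*(⅕) = -A/9 + A/5 = 4*A/45)
C = 20259001/225 (C = ((4/45)*12 + 299)² = (16/15 + 299)² = (4501/15)² = 20259001/225 ≈ 90040.)
(-50334 + 172153)*((146296 + 183*(76 - 191)) + C) = (-50334 + 172153)*((146296 + 183*(76 - 191)) + 20259001/225) = 121819*((146296 + 183*(-115)) + 20259001/225) = 121819*((146296 - 21045) + 20259001/225) = 121819*(125251 + 20259001/225) = 121819*(48440476/225) = 5900970345844/225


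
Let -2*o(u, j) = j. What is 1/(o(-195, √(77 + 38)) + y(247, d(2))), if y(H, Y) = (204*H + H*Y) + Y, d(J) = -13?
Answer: 188656/8897771469 + 2*√115/8897771469 ≈ 2.1205e-5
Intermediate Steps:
o(u, j) = -j/2
y(H, Y) = Y + 204*H + H*Y
1/(o(-195, √(77 + 38)) + y(247, d(2))) = 1/(-√(77 + 38)/2 + (-13 + 204*247 + 247*(-13))) = 1/(-√115/2 + (-13 + 50388 - 3211)) = 1/(-√115/2 + 47164) = 1/(47164 - √115/2)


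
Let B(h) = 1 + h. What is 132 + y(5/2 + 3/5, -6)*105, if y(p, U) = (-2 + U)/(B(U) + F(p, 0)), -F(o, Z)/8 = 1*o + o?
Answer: 1916/13 ≈ 147.38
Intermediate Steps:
F(o, Z) = -16*o (F(o, Z) = -8*(1*o + o) = -8*(o + o) = -16*o)
y(p, U) = (-2 + U)/(1 + U - 16*p) (y(p, U) = (-2 + U)/((1 + U) - 16*p) = (-2 + U)/(1 + U - 16*p))
132 + y(5/2 + 3/5, -6)*105 = 132 + ((-2 - 6)/(1 - 6 - 16*(5/2 + 3/5)))*105 = 132 + (-8/(1 - 6 - 16*(5*(½) + 3*(⅕))))*105 = 132 + (-8/(1 - 6 - 16*(5/2 + ⅗)))*105 = 132 + (-8/(1 - 6 - 16*31/10))*105 = 132 + (-8/(1 - 6 - 248/5))*105 = 132 + (-8/(-273/5))*105 = 132 - 5/273*(-8)*105 = 132 + (40/273)*105 = 132 + 200/13 = 1916/13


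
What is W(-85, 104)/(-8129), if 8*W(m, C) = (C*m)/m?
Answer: -13/8129 ≈ -0.0015992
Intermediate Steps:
W(m, C) = C/8 (W(m, C) = ((C*m)/m)/8 = C/8)
W(-85, 104)/(-8129) = ((⅛)*104)/(-8129) = 13*(-1/8129) = -13/8129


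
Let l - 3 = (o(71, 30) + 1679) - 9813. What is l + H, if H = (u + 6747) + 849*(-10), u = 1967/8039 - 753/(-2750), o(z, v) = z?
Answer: -216705909133/22107250 ≈ -9802.5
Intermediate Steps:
u = 11462617/22107250 (u = 1967*(1/8039) - 753*(-1/2750) = 1967/8039 + 753/2750 = 11462617/22107250 ≈ 0.51850)
l = -8060 (l = 3 + ((71 + 1679) - 9813) = 3 + (1750 - 9813) = 3 - 8063 = -8060)
H = -38521474133/22107250 (H = (11462617/22107250 + 6747) + 849*(-10) = 149169078367/22107250 - 8490 = -38521474133/22107250 ≈ -1742.5)
l + H = -8060 - 38521474133/22107250 = -216705909133/22107250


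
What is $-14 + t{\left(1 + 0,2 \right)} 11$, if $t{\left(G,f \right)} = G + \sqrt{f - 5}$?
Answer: $-3 + 11 i \sqrt{3} \approx -3.0 + 19.053 i$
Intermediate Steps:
$t{\left(G,f \right)} = G + \sqrt{-5 + f}$
$-14 + t{\left(1 + 0,2 \right)} 11 = -14 + \left(\left(1 + 0\right) + \sqrt{-5 + 2}\right) 11 = -14 + \left(1 + \sqrt{-3}\right) 11 = -14 + \left(1 + i \sqrt{3}\right) 11 = -14 + \left(11 + 11 i \sqrt{3}\right) = -3 + 11 i \sqrt{3}$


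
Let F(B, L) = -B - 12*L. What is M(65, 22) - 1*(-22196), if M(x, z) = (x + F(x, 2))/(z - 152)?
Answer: 1442752/65 ≈ 22196.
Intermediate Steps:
M(x, z) = -24/(-152 + z) (M(x, z) = (x + (-x - 12*2))/(z - 152) = (x + (-x - 24))/(-152 + z) = (x + (-24 - x))/(-152 + z) = -24/(-152 + z))
M(65, 22) - 1*(-22196) = -24/(-152 + 22) - 1*(-22196) = -24/(-130) + 22196 = -24*(-1/130) + 22196 = 12/65 + 22196 = 1442752/65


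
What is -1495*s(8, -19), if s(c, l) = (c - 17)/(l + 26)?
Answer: 13455/7 ≈ 1922.1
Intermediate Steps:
s(c, l) = (-17 + c)/(26 + l)
-1495*s(8, -19) = -1495*(-17 + 8)/(26 - 19) = -1495*(-9)/7 = -1495*(-9/7) = 13455/7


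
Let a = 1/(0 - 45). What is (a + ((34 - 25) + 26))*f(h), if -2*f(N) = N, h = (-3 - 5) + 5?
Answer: 787/15 ≈ 52.467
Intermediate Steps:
h = -3 (h = -8 + 5 = -3)
a = -1/45 (a = 1/(-45) = -1/45 ≈ -0.022222)
f(N) = -N/2
(a + ((34 - 25) + 26))*f(h) = (-1/45 + ((34 - 25) + 26))*(-½*(-3)) = (-1/45 + (9 + 26))*(3/2) = (-1/45 + 35)*(3/2) = (1574/45)*(3/2) = 787/15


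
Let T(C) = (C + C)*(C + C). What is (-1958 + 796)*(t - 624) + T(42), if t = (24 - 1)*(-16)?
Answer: 1159760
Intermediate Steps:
T(C) = 4*C² (T(C) = (2*C)*(2*C) = 4*C²)
t = -368 (t = 23*(-16) = -368)
(-1958 + 796)*(t - 624) + T(42) = (-1958 + 796)*(-368 - 624) + 4*42² = -1162*(-992) + 4*1764 = 1152704 + 7056 = 1159760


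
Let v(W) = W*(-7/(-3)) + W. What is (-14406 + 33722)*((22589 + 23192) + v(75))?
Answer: 889134796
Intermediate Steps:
v(W) = 10*W/3 (v(W) = W*(-7*(-⅓)) + W = W*(7/3) + W = 7*W/3 + W = 10*W/3)
(-14406 + 33722)*((22589 + 23192) + v(75)) = (-14406 + 33722)*((22589 + 23192) + (10/3)*75) = 19316*(45781 + 250) = 19316*46031 = 889134796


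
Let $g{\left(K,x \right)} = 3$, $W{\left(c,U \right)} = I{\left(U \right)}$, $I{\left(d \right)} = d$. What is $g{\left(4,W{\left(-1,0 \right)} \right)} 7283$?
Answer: $21849$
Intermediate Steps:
$W{\left(c,U \right)} = U$
$g{\left(4,W{\left(-1,0 \right)} \right)} 7283 = 3 \cdot 7283 = 21849$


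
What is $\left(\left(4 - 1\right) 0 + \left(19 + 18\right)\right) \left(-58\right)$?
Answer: $-2146$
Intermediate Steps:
$\left(\left(4 - 1\right) 0 + \left(19 + 18\right)\right) \left(-58\right) = \left(3 \cdot 0 + 37\right) \left(-58\right) = \left(0 + 37\right) \left(-58\right) = 37 \left(-58\right) = -2146$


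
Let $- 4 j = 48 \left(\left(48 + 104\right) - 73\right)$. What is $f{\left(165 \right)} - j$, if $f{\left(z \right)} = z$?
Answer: $1113$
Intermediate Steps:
$j = -948$ ($j = - \frac{48 \left(\left(48 + 104\right) - 73\right)}{4} = - \frac{48 \left(152 - 73\right)}{4} = - \frac{48 \cdot 79}{4} = \left(- \frac{1}{4}\right) 3792 = -948$)
$f{\left(165 \right)} - j = 165 - -948 = 165 + 948 = 1113$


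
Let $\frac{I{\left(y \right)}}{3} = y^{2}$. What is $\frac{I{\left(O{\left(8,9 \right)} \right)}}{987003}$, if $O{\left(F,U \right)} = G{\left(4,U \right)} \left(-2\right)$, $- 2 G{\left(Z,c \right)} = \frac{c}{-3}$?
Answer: $\frac{3}{109667} \approx 2.7356 \cdot 10^{-5}$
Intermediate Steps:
$G{\left(Z,c \right)} = \frac{c}{6}$ ($G{\left(Z,c \right)} = - \frac{c \frac{1}{-3}}{2} = - \frac{c \left(- \frac{1}{3}\right)}{2} = - \frac{\left(- \frac{1}{3}\right) c}{2} = \frac{c}{6}$)
$O{\left(F,U \right)} = - \frac{U}{3}$ ($O{\left(F,U \right)} = \frac{U}{6} \left(-2\right) = - \frac{U}{3}$)
$I{\left(y \right)} = 3 y^{2}$
$\frac{I{\left(O{\left(8,9 \right)} \right)}}{987003} = \frac{3 \left(\left(- \frac{1}{3}\right) 9\right)^{2}}{987003} = 3 \left(-3\right)^{2} \cdot \frac{1}{987003} = 3 \cdot 9 \cdot \frac{1}{987003} = 27 \cdot \frac{1}{987003} = \frac{3}{109667}$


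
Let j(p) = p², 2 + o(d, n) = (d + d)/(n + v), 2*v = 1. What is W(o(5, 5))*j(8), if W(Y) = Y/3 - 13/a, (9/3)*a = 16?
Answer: -5276/33 ≈ -159.88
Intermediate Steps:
a = 16/3 (a = (⅓)*16 = 16/3 ≈ 5.3333)
v = ½ (v = (½)*1 = ½ ≈ 0.50000)
o(d, n) = -2 + 2*d/(½ + n) (o(d, n) = -2 + (d + d)/(n + ½) = -2 + (2*d)/(½ + n) = -2 + 2*d/(½ + n))
W(Y) = -39/16 + Y/3 (W(Y) = Y/3 - 13/16/3 = Y*(⅓) - 13*3/16 = Y/3 - 39/16 = -39/16 + Y/3)
W(o(5, 5))*j(8) = (-39/16 + (2*(-1 - 2*5 + 2*5)/(1 + 2*5))/3)*8² = (-39/16 + (2*(-1 - 10 + 10)/(1 + 10))/3)*64 = (-39/16 + (2*(-1)/11)/3)*64 = (-39/16 + (2*(1/11)*(-1))/3)*64 = (-39/16 + (⅓)*(-2/11))*64 = (-39/16 - 2/33)*64 = -1319/528*64 = -5276/33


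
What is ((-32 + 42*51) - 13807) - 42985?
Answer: -54682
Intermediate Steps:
((-32 + 42*51) - 13807) - 42985 = ((-32 + 2142) - 13807) - 42985 = (2110 - 13807) - 42985 = -11697 - 42985 = -54682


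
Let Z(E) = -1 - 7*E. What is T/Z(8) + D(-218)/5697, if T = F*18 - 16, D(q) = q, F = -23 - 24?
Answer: 1632796/108243 ≈ 15.085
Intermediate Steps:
F = -47
T = -862 (T = -47*18 - 16 = -846 - 16 = -862)
T/Z(8) + D(-218)/5697 = -862/(-1 - 7*8) - 218/5697 = -862/(-1 - 56) - 218*1/5697 = -862/(-57) - 218/5697 = -862*(-1/57) - 218/5697 = 862/57 - 218/5697 = 1632796/108243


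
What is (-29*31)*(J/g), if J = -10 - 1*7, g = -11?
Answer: -15283/11 ≈ -1389.4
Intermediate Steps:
J = -17 (J = -10 - 7 = -17)
(-29*31)*(J/g) = (-29*31)*(-17/(-11)) = -(-15283)*(-1)/11 = -899*17/11 = -15283/11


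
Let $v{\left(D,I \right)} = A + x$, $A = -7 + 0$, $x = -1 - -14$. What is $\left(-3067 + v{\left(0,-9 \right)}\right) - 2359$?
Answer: $-5420$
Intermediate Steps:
$x = 13$ ($x = -1 + 14 = 13$)
$A = -7$
$v{\left(D,I \right)} = 6$ ($v{\left(D,I \right)} = -7 + 13 = 6$)
$\left(-3067 + v{\left(0,-9 \right)}\right) - 2359 = \left(-3067 + 6\right) - 2359 = -3061 - 2359 = -5420$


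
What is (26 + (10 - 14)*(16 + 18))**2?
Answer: 12100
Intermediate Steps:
(26 + (10 - 14)*(16 + 18))**2 = (26 - 4*34)**2 = (26 - 136)**2 = (-110)**2 = 12100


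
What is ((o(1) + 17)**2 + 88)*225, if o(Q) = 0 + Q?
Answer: 92700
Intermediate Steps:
o(Q) = Q
((o(1) + 17)**2 + 88)*225 = ((1 + 17)**2 + 88)*225 = (18**2 + 88)*225 = (324 + 88)*225 = 412*225 = 92700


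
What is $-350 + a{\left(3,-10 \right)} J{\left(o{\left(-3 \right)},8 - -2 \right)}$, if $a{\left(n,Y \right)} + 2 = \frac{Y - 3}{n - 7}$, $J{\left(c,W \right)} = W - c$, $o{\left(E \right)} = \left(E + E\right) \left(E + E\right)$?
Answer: $- \frac{765}{2} \approx -382.5$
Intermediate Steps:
$o{\left(E \right)} = 4 E^{2}$ ($o{\left(E \right)} = 2 E 2 E = 4 E^{2}$)
$a{\left(n,Y \right)} = -2 + \frac{-3 + Y}{-7 + n}$ ($a{\left(n,Y \right)} = -2 + \frac{Y - 3}{n - 7} = -2 + \frac{-3 + Y}{-7 + n}$)
$-350 + a{\left(3,-10 \right)} J{\left(o{\left(-3 \right)},8 - -2 \right)} = -350 + \frac{11 - 10 - 6}{-7 + 3} \left(\left(8 - -2\right) - 4 \left(-3\right)^{2}\right) = -350 + \frac{11 - 10 - 6}{-4} \left(\left(8 + 2\right) - 4 \cdot 9\right) = -350 + \left(- \frac{1}{4}\right) \left(-5\right) \left(10 - 36\right) = -350 + \frac{5 \left(10 - 36\right)}{4} = -350 + \frac{5}{4} \left(-26\right) = -350 - \frac{65}{2} = - \frac{765}{2}$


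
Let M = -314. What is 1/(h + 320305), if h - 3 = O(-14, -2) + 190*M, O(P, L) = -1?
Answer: 1/260647 ≈ 3.8366e-6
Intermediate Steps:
h = -59658 (h = 3 + (-1 + 190*(-314)) = 3 + (-1 - 59660) = 3 - 59661 = -59658)
1/(h + 320305) = 1/(-59658 + 320305) = 1/260647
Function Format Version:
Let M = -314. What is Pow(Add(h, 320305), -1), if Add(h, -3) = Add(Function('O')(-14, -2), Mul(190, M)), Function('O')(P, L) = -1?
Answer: Rational(1, 260647) ≈ 3.8366e-6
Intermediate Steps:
h = -59658 (h = Add(3, Add(-1, Mul(190, -314))) = Add(3, Add(-1, -59660)) = Add(3, -59661) = -59658)
Pow(Add(h, 320305), -1) = Pow(Add(-59658, 320305), -1) = Pow(260647, -1) = Rational(1, 260647)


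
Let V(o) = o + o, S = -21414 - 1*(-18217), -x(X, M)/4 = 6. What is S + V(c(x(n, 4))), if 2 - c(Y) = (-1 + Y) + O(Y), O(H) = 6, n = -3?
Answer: -3155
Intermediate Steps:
x(X, M) = -24 (x(X, M) = -4*6 = -24)
c(Y) = -3 - Y (c(Y) = 2 - ((-1 + Y) + 6) = 2 - (5 + Y) = 2 + (-5 - Y) = -3 - Y)
S = -3197 (S = -21414 + 18217 = -3197)
V(o) = 2*o
S + V(c(x(n, 4))) = -3197 + 2*(-3 - 1*(-24)) = -3197 + 2*(-3 + 24) = -3197 + 2*21 = -3197 + 42 = -3155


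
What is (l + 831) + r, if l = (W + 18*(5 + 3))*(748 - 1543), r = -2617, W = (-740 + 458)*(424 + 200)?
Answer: 139778294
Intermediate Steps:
W = -175968 (W = -282*624 = -175968)
l = 139780080 (l = (-175968 + 18*(5 + 3))*(748 - 1543) = (-175968 + 18*8)*(-795) = (-175968 + 144)*(-795) = -175824*(-795) = 139780080)
(l + 831) + r = (139780080 + 831) - 2617 = 139780911 - 2617 = 139778294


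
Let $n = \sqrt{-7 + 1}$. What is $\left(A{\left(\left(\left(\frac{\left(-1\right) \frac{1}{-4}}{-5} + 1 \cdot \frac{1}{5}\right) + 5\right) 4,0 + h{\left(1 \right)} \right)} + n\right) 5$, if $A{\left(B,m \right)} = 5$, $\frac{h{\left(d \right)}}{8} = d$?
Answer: $25 + 5 i \sqrt{6} \approx 25.0 + 12.247 i$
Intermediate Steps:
$h{\left(d \right)} = 8 d$
$n = i \sqrt{6}$ ($n = \sqrt{-6} = i \sqrt{6} \approx 2.4495 i$)
$\left(A{\left(\left(\left(\frac{\left(-1\right) \frac{1}{-4}}{-5} + 1 \cdot \frac{1}{5}\right) + 5\right) 4,0 + h{\left(1 \right)} \right)} + n\right) 5 = \left(5 + i \sqrt{6}\right) 5 = 25 + 5 i \sqrt{6}$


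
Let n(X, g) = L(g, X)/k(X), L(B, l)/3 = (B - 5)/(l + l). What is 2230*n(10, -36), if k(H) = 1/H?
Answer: -137145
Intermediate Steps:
L(B, l) = 3*(-5 + B)/(2*l) (L(B, l) = 3*((B - 5)/(l + l)) = 3*((-5 + B)/((2*l))) = 3*((-5 + B)*(1/(2*l))) = 3*((-5 + B)/(2*l)) = 3*(-5 + B)/(2*l))
n(X, g) = -15/2 + 3*g/2 (n(X, g) = (3*(-5 + g)/(2*X))/(1/X) = (3*(-5 + g)/(2*X))*X = -15/2 + 3*g/2)
2230*n(10, -36) = 2230*(-15/2 + (3/2)*(-36)) = 2230*(-15/2 - 54) = 2230*(-123/2) = -137145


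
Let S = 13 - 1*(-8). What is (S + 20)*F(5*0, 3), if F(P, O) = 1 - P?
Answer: 41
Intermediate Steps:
S = 21 (S = 13 + 8 = 21)
(S + 20)*F(5*0, 3) = (21 + 20)*(1 - 5*0) = 41*(1 - 1*0) = 41*(1 + 0) = 41*1 = 41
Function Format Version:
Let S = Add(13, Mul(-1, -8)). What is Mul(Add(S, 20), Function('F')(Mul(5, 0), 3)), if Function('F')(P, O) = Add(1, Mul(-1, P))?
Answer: 41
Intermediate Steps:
S = 21 (S = Add(13, 8) = 21)
Mul(Add(S, 20), Function('F')(Mul(5, 0), 3)) = Mul(Add(21, 20), Add(1, Mul(-1, Mul(5, 0)))) = Mul(41, Add(1, Mul(-1, 0))) = Mul(41, Add(1, 0)) = Mul(41, 1) = 41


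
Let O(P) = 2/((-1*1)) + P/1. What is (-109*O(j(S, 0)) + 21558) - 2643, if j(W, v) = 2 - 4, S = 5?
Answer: 19351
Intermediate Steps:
j(W, v) = -2
O(P) = -2 + P (O(P) = 2/(-1) + P*1 = 2*(-1) + P = -2 + P)
(-109*O(j(S, 0)) + 21558) - 2643 = (-109*(-2 - 2) + 21558) - 2643 = (-109*(-4) + 21558) - 2643 = (436 + 21558) - 2643 = 21994 - 2643 = 19351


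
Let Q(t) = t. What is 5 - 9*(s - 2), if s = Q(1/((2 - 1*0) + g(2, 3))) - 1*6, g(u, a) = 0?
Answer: 145/2 ≈ 72.500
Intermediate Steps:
s = -11/2 (s = 1/((2 - 1*0) + 0) - 1*6 = 1/((2 + 0) + 0) - 6 = 1/(2 + 0) - 6 = 1/2 - 6 = ½ - 6 = -11/2 ≈ -5.5000)
5 - 9*(s - 2) = 5 - 9*(-11/2 - 2) = 5 - 9*(-15/2) = 5 + 135/2 = 145/2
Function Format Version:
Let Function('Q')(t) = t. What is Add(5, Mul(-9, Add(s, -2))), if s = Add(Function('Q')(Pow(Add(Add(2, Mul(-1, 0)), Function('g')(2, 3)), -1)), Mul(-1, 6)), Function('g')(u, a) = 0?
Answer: Rational(145, 2) ≈ 72.500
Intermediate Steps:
s = Rational(-11, 2) (s = Add(Pow(Add(Add(2, Mul(-1, 0)), 0), -1), Mul(-1, 6)) = Add(Pow(Add(Add(2, 0), 0), -1), -6) = Add(Pow(Add(2, 0), -1), -6) = Add(Pow(2, -1), -6) = Add(Rational(1, 2), -6) = Rational(-11, 2) ≈ -5.5000)
Add(5, Mul(-9, Add(s, -2))) = Add(5, Mul(-9, Add(Rational(-11, 2), -2))) = Add(5, Mul(-9, Rational(-15, 2))) = Add(5, Rational(135, 2)) = Rational(145, 2)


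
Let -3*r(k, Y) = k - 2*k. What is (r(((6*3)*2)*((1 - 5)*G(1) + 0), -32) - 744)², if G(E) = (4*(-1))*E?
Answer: 304704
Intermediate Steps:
G(E) = -4*E
r(k, Y) = k/3 (r(k, Y) = -(k - 2*k)/3 = -(-1)*k/3 = k/3)
(r(((6*3)*2)*((1 - 5)*G(1) + 0), -32) - 744)² = ((((6*3)*2)*((1 - 5)*(-4*1) + 0))/3 - 744)² = (((18*2)*(-4*(-4) + 0))/3 - 744)² = ((36*(16 + 0))/3 - 744)² = ((36*16)/3 - 744)² = ((⅓)*576 - 744)² = (192 - 744)² = (-552)² = 304704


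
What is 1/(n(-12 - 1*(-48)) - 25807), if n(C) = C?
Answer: -1/25771 ≈ -3.8803e-5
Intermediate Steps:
1/(n(-12 - 1*(-48)) - 25807) = 1/((-12 - 1*(-48)) - 25807) = 1/((-12 + 48) - 25807) = 1/(36 - 25807) = 1/(-25771) = -1/25771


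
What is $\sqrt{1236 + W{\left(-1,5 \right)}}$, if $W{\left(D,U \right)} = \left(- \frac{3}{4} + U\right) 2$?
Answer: $\frac{\sqrt{4978}}{2} \approx 35.277$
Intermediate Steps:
$W{\left(D,U \right)} = - \frac{3}{2} + 2 U$ ($W{\left(D,U \right)} = \left(\left(-3\right) \frac{1}{4} + U\right) 2 = \left(- \frac{3}{4} + U\right) 2 = - \frac{3}{2} + 2 U$)
$\sqrt{1236 + W{\left(-1,5 \right)}} = \sqrt{1236 + \left(- \frac{3}{2} + 2 \cdot 5\right)} = \sqrt{1236 + \left(- \frac{3}{2} + 10\right)} = \sqrt{1236 + \frac{17}{2}} = \sqrt{\frac{2489}{2}} = \frac{\sqrt{4978}}{2}$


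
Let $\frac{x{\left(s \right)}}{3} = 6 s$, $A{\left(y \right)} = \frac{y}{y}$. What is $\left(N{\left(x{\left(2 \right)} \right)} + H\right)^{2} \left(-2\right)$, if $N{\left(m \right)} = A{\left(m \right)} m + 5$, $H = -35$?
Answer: $-72$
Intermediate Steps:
$A{\left(y \right)} = 1$
$x{\left(s \right)} = 18 s$ ($x{\left(s \right)} = 3 \cdot 6 s = 18 s$)
$N{\left(m \right)} = 5 + m$ ($N{\left(m \right)} = 1 m + 5 = m + 5 = 5 + m$)
$\left(N{\left(x{\left(2 \right)} \right)} + H\right)^{2} \left(-2\right) = \left(\left(5 + 18 \cdot 2\right) - 35\right)^{2} \left(-2\right) = \left(\left(5 + 36\right) - 35\right)^{2} \left(-2\right) = \left(41 - 35\right)^{2} \left(-2\right) = 6^{2} \left(-2\right) = 36 \left(-2\right) = -72$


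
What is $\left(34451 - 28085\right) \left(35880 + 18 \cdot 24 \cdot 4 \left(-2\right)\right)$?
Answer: $206411184$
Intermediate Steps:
$\left(34451 - 28085\right) \left(35880 + 18 \cdot 24 \cdot 4 \left(-2\right)\right) = 6366 \left(35880 + 432 \left(-8\right)\right) = 6366 \left(35880 - 3456\right) = 6366 \cdot 32424 = 206411184$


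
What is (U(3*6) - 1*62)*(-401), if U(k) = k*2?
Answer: 10426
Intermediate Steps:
U(k) = 2*k
(U(3*6) - 1*62)*(-401) = (2*(3*6) - 1*62)*(-401) = (2*18 - 62)*(-401) = (36 - 62)*(-401) = -26*(-401) = 10426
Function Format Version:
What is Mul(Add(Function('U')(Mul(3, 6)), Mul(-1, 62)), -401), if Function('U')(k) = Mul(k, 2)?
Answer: 10426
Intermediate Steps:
Function('U')(k) = Mul(2, k)
Mul(Add(Function('U')(Mul(3, 6)), Mul(-1, 62)), -401) = Mul(Add(Mul(2, Mul(3, 6)), Mul(-1, 62)), -401) = Mul(Add(Mul(2, 18), -62), -401) = Mul(Add(36, -62), -401) = Mul(-26, -401) = 10426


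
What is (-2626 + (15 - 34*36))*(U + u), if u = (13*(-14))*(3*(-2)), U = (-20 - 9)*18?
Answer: -2185950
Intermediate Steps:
U = -522 (U = -29*18 = -522)
u = 1092 (u = -182*(-6) = 1092)
(-2626 + (15 - 34*36))*(U + u) = (-2626 + (15 - 34*36))*(-522 + 1092) = (-2626 + (15 - 1224))*570 = (-2626 - 1209)*570 = -3835*570 = -2185950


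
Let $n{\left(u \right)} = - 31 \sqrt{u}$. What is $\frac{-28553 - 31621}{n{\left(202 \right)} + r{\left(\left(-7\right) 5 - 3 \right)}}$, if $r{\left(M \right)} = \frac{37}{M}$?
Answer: $- \frac{28201548}{93436933} + \frac{897876312 \sqrt{202}}{93436933} \approx 136.27$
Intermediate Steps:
$\frac{-28553 - 31621}{n{\left(202 \right)} + r{\left(\left(-7\right) 5 - 3 \right)}} = \frac{-28553 - 31621}{- 31 \sqrt{202} + \frac{37}{\left(-7\right) 5 - 3}} = - \frac{60174}{- 31 \sqrt{202} + \frac{37}{-35 - 3}} = - \frac{60174}{- 31 \sqrt{202} + \frac{37}{-38}} = - \frac{60174}{- 31 \sqrt{202} + 37 \left(- \frac{1}{38}\right)} = - \frac{60174}{- 31 \sqrt{202} - \frac{37}{38}} = - \frac{60174}{- \frac{37}{38} - 31 \sqrt{202}}$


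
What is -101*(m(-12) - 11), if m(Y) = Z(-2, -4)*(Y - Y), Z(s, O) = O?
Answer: 1111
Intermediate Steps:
m(Y) = 0 (m(Y) = -4*(Y - Y) = -4*0 = 0)
-101*(m(-12) - 11) = -101*(0 - 11) = -101*(-11) = 1111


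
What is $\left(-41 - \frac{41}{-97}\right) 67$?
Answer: $- \frac{263712}{97} \approx -2718.7$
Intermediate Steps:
$\left(-41 - \frac{41}{-97}\right) 67 = \left(-41 - - \frac{41}{97}\right) 67 = \left(-41 + \frac{41}{97}\right) 67 = \left(- \frac{3936}{97}\right) 67 = - \frac{263712}{97}$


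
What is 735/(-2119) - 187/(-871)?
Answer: -18764/141973 ≈ -0.13217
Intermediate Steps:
735/(-2119) - 187/(-871) = 735*(-1/2119) - 187*(-1/871) = -735/2119 + 187/871 = -18764/141973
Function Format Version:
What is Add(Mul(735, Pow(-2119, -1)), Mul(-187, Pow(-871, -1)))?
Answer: Rational(-18764, 141973) ≈ -0.13217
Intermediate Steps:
Add(Mul(735, Pow(-2119, -1)), Mul(-187, Pow(-871, -1))) = Add(Mul(735, Rational(-1, 2119)), Mul(-187, Rational(-1, 871))) = Add(Rational(-735, 2119), Rational(187, 871)) = Rational(-18764, 141973)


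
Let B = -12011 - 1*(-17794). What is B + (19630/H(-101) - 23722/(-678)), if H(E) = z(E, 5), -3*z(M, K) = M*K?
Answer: 203194840/34239 ≈ 5934.6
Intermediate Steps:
z(M, K) = -K*M/3 (z(M, K) = -M*K/3 = -K*M/3)
H(E) = -5*E/3 (H(E) = -⅓*5*E = -5*E/3)
B = 5783 (B = -12011 + 17794 = 5783)
B + (19630/H(-101) - 23722/(-678)) = 5783 + (19630/((-5/3*(-101))) - 23722/(-678)) = 5783 + (19630/(505/3) - 23722*(-1/678)) = 5783 + (19630*(3/505) + 11861/339) = 5783 + (11778/101 + 11861/339) = 5783 + 5190703/34239 = 203194840/34239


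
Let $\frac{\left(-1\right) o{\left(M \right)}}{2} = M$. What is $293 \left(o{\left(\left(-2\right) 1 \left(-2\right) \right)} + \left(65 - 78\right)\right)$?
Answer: $-6153$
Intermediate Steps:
$o{\left(M \right)} = - 2 M$
$293 \left(o{\left(\left(-2\right) 1 \left(-2\right) \right)} + \left(65 - 78\right)\right) = 293 \left(- 2 \left(-2\right) 1 \left(-2\right) + \left(65 - 78\right)\right) = 293 \left(- 2 \left(\left(-2\right) \left(-2\right)\right) + \left(65 - 78\right)\right) = 293 \left(\left(-2\right) 4 - 13\right) = 293 \left(-8 - 13\right) = 293 \left(-21\right) = -6153$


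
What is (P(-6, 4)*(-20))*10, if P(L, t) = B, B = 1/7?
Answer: -200/7 ≈ -28.571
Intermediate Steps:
B = 1/7 ≈ 0.14286
P(L, t) = 1/7
(P(-6, 4)*(-20))*10 = ((1/7)*(-20))*10 = -20/7*10 = -200/7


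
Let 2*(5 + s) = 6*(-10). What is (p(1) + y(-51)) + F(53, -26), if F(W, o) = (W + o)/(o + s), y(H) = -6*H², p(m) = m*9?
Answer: -951444/61 ≈ -15597.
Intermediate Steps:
p(m) = 9*m
s = -35 (s = -5 + (6*(-10))/2 = -5 + (½)*(-60) = -5 - 30 = -35)
F(W, o) = (W + o)/(-35 + o) (F(W, o) = (W + o)/(o - 35) = (W + o)/(-35 + o))
(p(1) + y(-51)) + F(53, -26) = (9*1 - 6*(-51)²) + (53 - 26)/(-35 - 26) = (9 - 6*2601) + 27/(-61) = (9 - 15606) - 1/61*27 = -15597 - 27/61 = -951444/61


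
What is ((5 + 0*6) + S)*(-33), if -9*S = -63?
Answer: -396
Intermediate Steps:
S = 7 (S = -⅑*(-63) = 7)
((5 + 0*6) + S)*(-33) = ((5 + 0*6) + 7)*(-33) = ((5 + 0) + 7)*(-33) = (5 + 7)*(-33) = 12*(-33) = -396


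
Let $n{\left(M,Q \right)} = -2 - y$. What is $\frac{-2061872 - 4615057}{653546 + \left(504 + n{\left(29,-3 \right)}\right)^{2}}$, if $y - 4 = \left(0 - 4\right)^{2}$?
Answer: $- \frac{741881}{98430} \approx -7.5371$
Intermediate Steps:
$y = 20$ ($y = 4 + \left(0 - 4\right)^{2} = 4 + \left(-4\right)^{2} = 4 + 16 = 20$)
$n{\left(M,Q \right)} = -22$ ($n{\left(M,Q \right)} = -2 - 20 = -22$)
$\frac{-2061872 - 4615057}{653546 + \left(504 + n{\left(29,-3 \right)}\right)^{2}} = \frac{-2061872 - 4615057}{653546 + \left(504 - 22\right)^{2}} = - \frac{6676929}{653546 + 482^{2}} = - \frac{6676929}{653546 + 232324} = - \frac{6676929}{885870} = \left(-6676929\right) \frac{1}{885870} = - \frac{741881}{98430}$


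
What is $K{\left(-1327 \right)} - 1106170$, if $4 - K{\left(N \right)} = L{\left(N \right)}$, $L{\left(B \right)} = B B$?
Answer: $-2867095$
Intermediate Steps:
$L{\left(B \right)} = B^{2}$
$K{\left(N \right)} = 4 - N^{2}$
$K{\left(-1327 \right)} - 1106170 = \left(4 - \left(-1327\right)^{2}\right) - 1106170 = \left(4 - 1760929\right) - 1106170 = -1760925 - 1106170 = -2867095$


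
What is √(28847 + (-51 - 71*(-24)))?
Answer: 10*√305 ≈ 174.64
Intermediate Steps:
√(28847 + (-51 - 71*(-24))) = √(28847 + (-51 + 1704)) = √(28847 + 1653) = √30500 = 10*√305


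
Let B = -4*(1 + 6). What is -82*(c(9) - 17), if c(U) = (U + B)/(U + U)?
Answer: 13325/9 ≈ 1480.6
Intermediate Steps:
B = -28 (B = -4*7 = -28)
c(U) = (-28 + U)/(2*U) (c(U) = (U - 28)/(U + U) = (-28 + U)/((2*U)) = (-28 + U)*(1/(2*U)) = (-28 + U)/(2*U))
-82*(c(9) - 17) = -82*((½)*(-28 + 9)/9 - 17) = -82*((½)*(⅑)*(-19) - 17) = -82*(-19/18 - 17) = -82*(-325/18) = 13325/9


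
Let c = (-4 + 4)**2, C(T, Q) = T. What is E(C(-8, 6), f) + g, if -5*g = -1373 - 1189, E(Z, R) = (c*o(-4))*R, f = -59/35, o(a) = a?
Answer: 2562/5 ≈ 512.40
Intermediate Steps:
c = 0 (c = 0**2 = 0)
f = -59/35 (f = -59*1/35 = -59/35 ≈ -1.6857)
E(Z, R) = 0 (E(Z, R) = (0*(-4))*R = 0*R = 0)
g = 2562/5 (g = -(-1373 - 1189)/5 = -1/5*(-2562) = 2562/5 ≈ 512.40)
E(C(-8, 6), f) + g = 0 + 2562/5 = 2562/5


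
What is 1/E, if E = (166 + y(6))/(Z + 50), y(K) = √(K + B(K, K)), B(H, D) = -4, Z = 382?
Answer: 35856/13777 - 216*√2/13777 ≈ 2.5804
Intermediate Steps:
y(K) = √(-4 + K) (y(K) = √(K - 4) = √(-4 + K))
E = 83/216 + √2/432 (E = (166 + √(-4 + 6))/(382 + 50) = (166 + √2)/432 = (166 + √2)*(1/432) = 83/216 + √2/432 ≈ 0.38753)
1/E = 1/(83/216 + √2/432)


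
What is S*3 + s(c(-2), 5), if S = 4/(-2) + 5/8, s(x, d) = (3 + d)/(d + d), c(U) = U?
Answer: -133/40 ≈ -3.3250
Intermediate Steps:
s(x, d) = (3 + d)/(2*d) (s(x, d) = (3 + d)/((2*d)) = (3 + d)*(1/(2*d)) = (3 + d)/(2*d))
S = -11/8 (S = 4*(-1/2) + 5*(1/8) = -2 + 5/8 = -11/8 ≈ -1.3750)
S*3 + s(c(-2), 5) = -11/8*3 + (1/2)*(3 + 5)/5 = -33/8 + (1/2)*(1/5)*8 = -33/8 + 4/5 = -133/40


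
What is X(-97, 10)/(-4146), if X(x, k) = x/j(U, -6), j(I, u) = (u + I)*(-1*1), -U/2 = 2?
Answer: 97/41460 ≈ 0.0023396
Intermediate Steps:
U = -4 (U = -2*2 = -4)
j(I, u) = -I - u (j(I, u) = (I + u)*(-1) = -I - u)
X(x, k) = x/10 (X(x, k) = x/(-1*(-4) - 1*(-6)) = x/(4 + 6) = x/10)
X(-97, 10)/(-4146) = ((⅒)*(-97))/(-4146) = -97/10*(-1/4146) = 97/41460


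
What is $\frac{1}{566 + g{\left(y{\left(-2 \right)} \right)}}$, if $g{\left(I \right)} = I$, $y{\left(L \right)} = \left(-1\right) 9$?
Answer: $\frac{1}{557} \approx 0.0017953$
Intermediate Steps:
$y{\left(L \right)} = -9$
$\frac{1}{566 + g{\left(y{\left(-2 \right)} \right)}} = \frac{1}{566 - 9} = \frac{1}{557}$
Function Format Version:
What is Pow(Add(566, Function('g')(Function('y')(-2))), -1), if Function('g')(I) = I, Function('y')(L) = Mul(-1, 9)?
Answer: Rational(1, 557) ≈ 0.0017953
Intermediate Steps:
Function('y')(L) = -9
Pow(Add(566, Function('g')(Function('y')(-2))), -1) = Pow(Add(566, -9), -1) = Pow(557, -1) = Rational(1, 557)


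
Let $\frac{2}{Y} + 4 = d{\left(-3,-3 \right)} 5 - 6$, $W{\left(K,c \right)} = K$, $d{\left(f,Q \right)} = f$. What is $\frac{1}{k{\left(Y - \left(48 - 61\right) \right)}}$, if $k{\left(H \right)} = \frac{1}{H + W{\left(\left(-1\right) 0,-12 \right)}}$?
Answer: $\frac{323}{25} \approx 12.92$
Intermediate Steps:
$Y = - \frac{2}{25}$ ($Y = \frac{2}{-4 - 21} = \frac{2}{-25} = 2 \left(- \frac{1}{25}\right) = - \frac{2}{25} \approx -0.08$)
$k{\left(H \right)} = \frac{1}{H}$ ($k{\left(H \right)} = \frac{1}{H - 0} = \frac{1}{H + 0} = \frac{1}{H}$)
$\frac{1}{k{\left(Y - \left(48 - 61\right) \right)}} = \frac{1}{\frac{1}{- \frac{2}{25} - \left(48 - 61\right)}} = \frac{1}{\frac{1}{- \frac{2}{25} - -13}} = \frac{1}{\frac{1}{- \frac{2}{25} + 13}} = \frac{1}{\frac{1}{\frac{323}{25}}} = \frac{1}{\frac{25}{323}} = \frac{323}{25}$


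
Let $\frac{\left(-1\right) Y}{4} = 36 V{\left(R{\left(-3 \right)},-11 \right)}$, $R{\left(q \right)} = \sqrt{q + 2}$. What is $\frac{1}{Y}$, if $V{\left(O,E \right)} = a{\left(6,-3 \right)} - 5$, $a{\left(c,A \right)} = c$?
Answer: $- \frac{1}{144} \approx -0.0069444$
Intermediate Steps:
$R{\left(q \right)} = \sqrt{2 + q}$
$V{\left(O,E \right)} = 1$ ($V{\left(O,E \right)} = 6 - 5 = 1$)
$Y = -144$ ($Y = - 4 \cdot 36 \cdot 1 = \left(-4\right) 36 = -144$)
$\frac{1}{Y} = \frac{1}{-144} = - \frac{1}{144}$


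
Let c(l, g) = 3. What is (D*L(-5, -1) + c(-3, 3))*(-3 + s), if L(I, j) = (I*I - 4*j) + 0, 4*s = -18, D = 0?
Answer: -45/2 ≈ -22.500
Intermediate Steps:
s = -9/2 (s = (1/4)*(-18) = -9/2 ≈ -4.5000)
L(I, j) = I**2 - 4*j (L(I, j) = (I**2 - 4*j) + 0 = I**2 - 4*j)
(D*L(-5, -1) + c(-3, 3))*(-3 + s) = (0*((-5)**2 - 4*(-1)) + 3)*(-3 - 9/2) = (0*(25 + 4) + 3)*(-15/2) = (0*29 + 3)*(-15/2) = (0 + 3)*(-15/2) = 3*(-15/2) = -45/2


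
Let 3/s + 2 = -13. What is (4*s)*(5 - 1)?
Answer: -16/5 ≈ -3.2000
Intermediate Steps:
s = -⅕ (s = 3/(-2 - 13) = 3/(-15) = 3*(-1/15) = -⅕ ≈ -0.20000)
(4*s)*(5 - 1) = (4*(-⅕))*(5 - 1) = -⅘*4 = -16/5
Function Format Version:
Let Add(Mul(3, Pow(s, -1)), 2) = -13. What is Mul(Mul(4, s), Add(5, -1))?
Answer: Rational(-16, 5) ≈ -3.2000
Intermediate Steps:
s = Rational(-1, 5) (s = Mul(3, Pow(Add(-2, -13), -1)) = Mul(3, Pow(-15, -1)) = Mul(3, Rational(-1, 15)) = Rational(-1, 5) ≈ -0.20000)
Mul(Mul(4, s), Add(5, -1)) = Mul(Mul(4, Rational(-1, 5)), Add(5, -1)) = Mul(Rational(-4, 5), 4) = Rational(-16, 5)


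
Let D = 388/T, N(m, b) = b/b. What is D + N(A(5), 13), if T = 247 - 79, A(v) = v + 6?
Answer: 139/42 ≈ 3.3095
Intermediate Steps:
A(v) = 6 + v
T = 168
N(m, b) = 1
D = 97/42 (D = 388/168 = 388*(1/168) = 97/42 ≈ 2.3095)
D + N(A(5), 13) = 97/42 + 1 = 139/42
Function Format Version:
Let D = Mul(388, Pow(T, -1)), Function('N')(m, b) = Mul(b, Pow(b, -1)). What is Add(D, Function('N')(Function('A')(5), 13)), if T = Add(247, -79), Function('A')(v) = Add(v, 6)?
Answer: Rational(139, 42) ≈ 3.3095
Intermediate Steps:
Function('A')(v) = Add(6, v)
T = 168
Function('N')(m, b) = 1
D = Rational(97, 42) (D = Mul(388, Pow(168, -1)) = Mul(388, Rational(1, 168)) = Rational(97, 42) ≈ 2.3095)
Add(D, Function('N')(Function('A')(5), 13)) = Add(Rational(97, 42), 1) = Rational(139, 42)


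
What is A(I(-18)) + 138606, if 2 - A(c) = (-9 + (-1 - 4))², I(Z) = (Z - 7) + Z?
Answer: 138412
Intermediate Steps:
I(Z) = -7 + 2*Z (I(Z) = (-7 + Z) + Z = -7 + 2*Z)
A(c) = -194 (A(c) = 2 - (-9 + (-1 - 4))² = 2 - (-9 - 5)² = 2 - 1*(-14)² = 2 - 1*196 = 2 - 196 = -194)
A(I(-18)) + 138606 = -194 + 138606 = 138412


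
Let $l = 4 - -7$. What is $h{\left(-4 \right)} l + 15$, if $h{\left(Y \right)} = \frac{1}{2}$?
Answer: $\frac{41}{2} \approx 20.5$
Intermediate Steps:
$h{\left(Y \right)} = \frac{1}{2}$
$l = 11$ ($l = 4 + 7 = 11$)
$h{\left(-4 \right)} l + 15 = \frac{1}{2} \cdot 11 + 15 = \frac{11}{2} + 15 = \frac{41}{2}$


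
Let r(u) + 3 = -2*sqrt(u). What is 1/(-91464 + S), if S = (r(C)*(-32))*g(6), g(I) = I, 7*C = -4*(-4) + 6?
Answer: -26509/2409214824 - 2*sqrt(154)/301151853 ≈ -1.1086e-5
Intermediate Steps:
C = 22/7 (C = (-4*(-4) + 6)/7 = (16 + 6)/7 = (1/7)*22 = 22/7 ≈ 3.1429)
r(u) = -3 - 2*sqrt(u)
S = 576 + 384*sqrt(154)/7 (S = ((-3 - 2*sqrt(154)/7)*(-32))*6 = (96 + 64*sqrt(154)/7)*6 = 576 + 384*sqrt(154)/7 ≈ 1256.8)
1/(-91464 + S) = 1/(-91464 + (576 + 384*sqrt(154)/7)) = 1/(-90888 + 384*sqrt(154)/7)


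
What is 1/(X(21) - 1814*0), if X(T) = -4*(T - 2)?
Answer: -1/76 ≈ -0.013158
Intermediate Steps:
X(T) = 8 - 4*T (X(T) = -4*(-2 + T) = 8 - 4*T)
1/(X(21) - 1814*0) = 1/((8 - 4*21) - 1814*0) = 1/((8 - 84) - 907*0) = 1/(-76 + 0) = 1/(-76) = -1/76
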